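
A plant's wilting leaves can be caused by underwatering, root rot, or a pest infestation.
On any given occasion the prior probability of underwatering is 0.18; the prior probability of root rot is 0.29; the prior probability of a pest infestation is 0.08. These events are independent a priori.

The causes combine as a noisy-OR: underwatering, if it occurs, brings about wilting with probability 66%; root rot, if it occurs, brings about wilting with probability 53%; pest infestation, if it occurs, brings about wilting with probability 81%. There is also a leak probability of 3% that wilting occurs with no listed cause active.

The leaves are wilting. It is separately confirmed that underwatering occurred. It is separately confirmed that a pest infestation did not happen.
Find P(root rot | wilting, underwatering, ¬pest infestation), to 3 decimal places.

Under noisy-OR, P(wilting | causes) = 1 − (1−0.03)·∏(1−qᵢ) over the active causes.
Enumerate both values of root rot and weight by the priors:
  P(wilting | underwatering, ¬pest infestation) = 0.6702×0.71 + 0.844994×0.29
        = 0.475842 + 0.245048 = 0.720890
Configurations with root rot contribute 0.245048, so
  P(root rot | wilting, underwatering, ¬pest infestation) = 0.245048 / 0.720890 ≈ 0.340

P(root rot | wilting, underwatering, ¬pest infestation) ≈ 0.340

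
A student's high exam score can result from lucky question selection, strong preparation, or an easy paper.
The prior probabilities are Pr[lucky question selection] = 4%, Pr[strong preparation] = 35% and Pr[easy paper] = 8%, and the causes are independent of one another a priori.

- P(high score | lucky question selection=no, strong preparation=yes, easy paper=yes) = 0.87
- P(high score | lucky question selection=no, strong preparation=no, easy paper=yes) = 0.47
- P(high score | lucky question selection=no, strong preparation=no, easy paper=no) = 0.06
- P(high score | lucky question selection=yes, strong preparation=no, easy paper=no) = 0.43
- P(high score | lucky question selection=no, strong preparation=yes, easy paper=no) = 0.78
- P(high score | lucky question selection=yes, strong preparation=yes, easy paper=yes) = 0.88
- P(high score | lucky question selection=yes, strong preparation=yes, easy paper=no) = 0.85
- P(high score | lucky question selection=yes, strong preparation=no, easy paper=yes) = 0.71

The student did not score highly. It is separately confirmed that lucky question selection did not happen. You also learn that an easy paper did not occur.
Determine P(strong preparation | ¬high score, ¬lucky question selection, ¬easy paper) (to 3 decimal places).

P(strong preparation | ¬high score, ¬lucky question selection, ¬easy paper) ≈ 0.112

Weight on strong preparation=true, given the evidence: 0.22·0.35 = 0.077000
Denominator P(¬high score | ¬lucky question selection, ¬easy paper): 0.94·0.65 + 0.22·0.35 = 0.688000
P(strong preparation | ¬high score, ¬lucky question selection, ¬easy paper) = 0.077000/0.688000 ≈ 0.112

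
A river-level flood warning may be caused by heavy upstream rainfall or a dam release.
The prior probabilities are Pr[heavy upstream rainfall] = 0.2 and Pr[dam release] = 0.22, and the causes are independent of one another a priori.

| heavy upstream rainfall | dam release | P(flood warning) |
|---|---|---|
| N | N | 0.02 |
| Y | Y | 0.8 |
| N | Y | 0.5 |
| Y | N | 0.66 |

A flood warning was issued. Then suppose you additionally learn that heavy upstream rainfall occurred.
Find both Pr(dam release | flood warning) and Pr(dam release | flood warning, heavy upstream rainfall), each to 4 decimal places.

By total probability over the 4 (heavy upstream rainfall, dam release) configurations:
  P(flood warning) = 0.02×0.8×0.78 + 0.5×0.8×0.22 + 0.66×0.2×0.78 + 0.8×0.2×0.22
        = 0.012480 + 0.088000 + 0.102960 + 0.035200 = 0.238640
The terms with dam release present sum to 0.123200, so
  P(dam release | flood warning) = 0.123200 / 0.238640 ≈ 0.5163

Now condition on the additional information:
P(flood warning | heavy upstream rainfall) = 0.66·0.78 + 0.8·0.22 = 0.514800 + 0.176000 = 0.690800
Restricting to configurations with dam release present: 0.8·0.22 = 0.176000.
P(dam release | flood warning, heavy upstream rainfall) = 0.176000 / 0.690800 ≈ 0.2548

Pr(dam release | flood warning) ≈ 0.5163; Pr(dam release | flood warning, heavy upstream rainfall) ≈ 0.2548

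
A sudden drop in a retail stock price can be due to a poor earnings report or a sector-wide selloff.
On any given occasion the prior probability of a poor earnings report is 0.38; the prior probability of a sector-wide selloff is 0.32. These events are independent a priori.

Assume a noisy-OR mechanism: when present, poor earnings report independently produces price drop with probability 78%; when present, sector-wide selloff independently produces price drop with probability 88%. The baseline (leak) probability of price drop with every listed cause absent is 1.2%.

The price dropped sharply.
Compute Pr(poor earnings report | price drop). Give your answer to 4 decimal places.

Under noisy-OR, P(price drop | causes) = 1 − (1−0.012)·∏(1−qᵢ) over the active causes.
Weight on poor earnings report=true, given the evidence: 0.202234 + 0.118428 = 0.320662
Normalizer over all consistent configurations: 0.012·0.62·0.68 + 0.88144·0.62·0.32 + 0.78264·0.38·0.68 + 0.973917·0.38·0.32 = 0.500599
P(poor earnings report | price drop) = 0.320662/0.500599 ≈ 0.6406

Pr(poor earnings report | price drop) ≈ 0.6406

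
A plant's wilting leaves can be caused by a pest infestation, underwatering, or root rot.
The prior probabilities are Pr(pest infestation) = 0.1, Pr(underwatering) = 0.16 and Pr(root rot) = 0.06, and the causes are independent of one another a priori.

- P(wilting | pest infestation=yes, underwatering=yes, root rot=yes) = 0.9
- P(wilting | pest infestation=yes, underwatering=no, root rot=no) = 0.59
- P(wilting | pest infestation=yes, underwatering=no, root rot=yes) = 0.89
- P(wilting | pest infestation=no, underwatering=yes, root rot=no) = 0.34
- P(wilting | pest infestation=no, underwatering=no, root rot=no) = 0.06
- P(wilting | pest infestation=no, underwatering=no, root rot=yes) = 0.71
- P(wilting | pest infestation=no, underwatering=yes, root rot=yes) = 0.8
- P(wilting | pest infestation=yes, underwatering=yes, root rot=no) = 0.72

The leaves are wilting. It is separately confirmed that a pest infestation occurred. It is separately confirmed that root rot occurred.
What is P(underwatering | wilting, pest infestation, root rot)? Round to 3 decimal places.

P(underwatering | wilting, pest infestation, root rot) ≈ 0.162

By total probability over both values of underwatering:
  P(wilting | pest infestation, root rot) = 0.89·0.84 + 0.9·0.16
        = 0.747600 + 0.144000 = 0.891600
The terms with underwatering present sum to 0.144000, so
  P(underwatering | wilting, pest infestation, root rot) = 0.144000 / 0.891600 ≈ 0.162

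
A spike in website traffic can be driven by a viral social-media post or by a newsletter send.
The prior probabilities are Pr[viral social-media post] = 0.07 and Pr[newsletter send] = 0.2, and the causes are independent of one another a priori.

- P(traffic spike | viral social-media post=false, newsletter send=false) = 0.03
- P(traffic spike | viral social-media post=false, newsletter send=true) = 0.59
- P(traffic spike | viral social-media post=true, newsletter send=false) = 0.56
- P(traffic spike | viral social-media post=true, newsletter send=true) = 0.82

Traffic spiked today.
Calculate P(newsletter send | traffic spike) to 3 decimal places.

P(traffic spike) = 0.03×0.93×0.8 + 0.59×0.93×0.2 + 0.56×0.07×0.8 + 0.82×0.07×0.2 = 0.022320 + 0.109740 + 0.031360 + 0.011480 = 0.174900
The newsletter send-present share is 0.109740 + 0.011480 = 0.121220.
Hence the posterior is 0.121220/0.174900 ≈ 0.693.

P(newsletter send | traffic spike) ≈ 0.693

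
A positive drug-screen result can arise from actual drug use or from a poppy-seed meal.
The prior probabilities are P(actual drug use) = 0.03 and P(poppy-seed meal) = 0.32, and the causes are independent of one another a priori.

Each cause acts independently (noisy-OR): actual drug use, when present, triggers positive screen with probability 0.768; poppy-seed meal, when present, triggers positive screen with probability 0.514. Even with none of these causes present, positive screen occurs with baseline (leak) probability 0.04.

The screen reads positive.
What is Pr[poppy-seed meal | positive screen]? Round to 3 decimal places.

Under noisy-OR, P(positive screen | causes) = 1 − (1−0.04)·∏(1−qᵢ) over the active causes.
Enumerate the 4 (actual drug use, poppy-seed meal) configurations and weight by the priors:
  P(positive screen) = 0.04*0.97*0.68 + 0.53344*0.97*0.32 + 0.77728*0.03*0.68 + 0.891758*0.03*0.32
        = 0.026384 + 0.165580 + 0.015857 + 0.008561 = 0.216382
Configurations with poppy-seed meal contribute 0.174141, so
  P(poppy-seed meal | positive screen) = 0.174141 / 0.216382 ≈ 0.805

Pr[poppy-seed meal | positive screen] ≈ 0.805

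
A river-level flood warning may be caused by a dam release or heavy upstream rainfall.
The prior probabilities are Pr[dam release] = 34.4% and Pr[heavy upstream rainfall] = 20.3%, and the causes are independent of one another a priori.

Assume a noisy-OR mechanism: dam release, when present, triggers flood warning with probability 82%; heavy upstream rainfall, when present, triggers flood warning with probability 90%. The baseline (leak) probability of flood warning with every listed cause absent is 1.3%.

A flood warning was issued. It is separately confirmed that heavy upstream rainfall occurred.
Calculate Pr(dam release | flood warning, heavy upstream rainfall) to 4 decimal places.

Pr(dam release | flood warning, heavy upstream rainfall) ≈ 0.3637

Under noisy-OR, P(flood warning | causes) = 1 − (1−0.013)·∏(1−qᵢ) over the active causes.
Sum P(flood warning|·) weighted by the priors over both values of dam release:
  P(flood warning | heavy upstream rainfall) = 0.9013×0.656 + 0.982234×0.344
        = 0.591253 + 0.337888 = 0.929141
Keeping only the dam release-present terms gives 0.337888, so
  P(dam release | flood warning, heavy upstream rainfall) = 0.337888 / 0.929141 ≈ 0.3637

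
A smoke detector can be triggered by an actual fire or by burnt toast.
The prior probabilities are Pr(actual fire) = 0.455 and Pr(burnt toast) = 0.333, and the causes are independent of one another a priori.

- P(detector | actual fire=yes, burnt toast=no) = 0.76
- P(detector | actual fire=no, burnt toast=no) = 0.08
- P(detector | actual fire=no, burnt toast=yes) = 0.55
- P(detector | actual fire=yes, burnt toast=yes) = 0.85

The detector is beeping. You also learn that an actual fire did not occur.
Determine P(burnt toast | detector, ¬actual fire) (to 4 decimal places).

P(detector | ¬actual fire) = 0.08×0.667 + 0.55×0.333 = 0.053360 + 0.183150 = 0.236510
Of this, 0.183150 comes from 0.55×0.333 (the burnt toast=true cases).
So P(burnt toast | detector, ¬actual fire) = 0.183150/0.236510 ≈ 0.7744.

P(burnt toast | detector, ¬actual fire) ≈ 0.7744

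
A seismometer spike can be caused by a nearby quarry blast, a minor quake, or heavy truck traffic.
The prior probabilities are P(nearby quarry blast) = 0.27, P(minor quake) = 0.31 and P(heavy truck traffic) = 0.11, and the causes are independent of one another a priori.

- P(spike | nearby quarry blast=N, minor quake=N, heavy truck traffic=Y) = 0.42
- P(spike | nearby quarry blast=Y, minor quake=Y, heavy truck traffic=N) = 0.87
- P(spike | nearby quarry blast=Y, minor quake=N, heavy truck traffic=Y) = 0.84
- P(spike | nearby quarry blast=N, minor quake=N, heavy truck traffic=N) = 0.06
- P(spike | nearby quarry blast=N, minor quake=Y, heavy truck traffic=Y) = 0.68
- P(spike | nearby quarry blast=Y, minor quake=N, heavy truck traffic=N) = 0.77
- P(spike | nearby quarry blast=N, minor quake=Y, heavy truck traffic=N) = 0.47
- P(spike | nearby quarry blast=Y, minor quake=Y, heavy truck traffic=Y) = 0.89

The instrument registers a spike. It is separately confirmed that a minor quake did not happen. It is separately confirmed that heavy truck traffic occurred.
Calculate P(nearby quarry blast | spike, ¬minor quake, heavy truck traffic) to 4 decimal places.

P(nearby quarry blast | spike, ¬minor quake, heavy truck traffic) ≈ 0.4252

Enumerate both values of nearby quarry blast and weight by the priors:
  P(spike | ¬minor quake, heavy truck traffic) = 0.42*0.73 + 0.84*0.27
        = 0.306600 + 0.226800 = 0.533400
Configurations with nearby quarry blast contribute 0.226800, so
  P(nearby quarry blast | spike, ¬minor quake, heavy truck traffic) = 0.226800 / 0.533400 ≈ 0.4252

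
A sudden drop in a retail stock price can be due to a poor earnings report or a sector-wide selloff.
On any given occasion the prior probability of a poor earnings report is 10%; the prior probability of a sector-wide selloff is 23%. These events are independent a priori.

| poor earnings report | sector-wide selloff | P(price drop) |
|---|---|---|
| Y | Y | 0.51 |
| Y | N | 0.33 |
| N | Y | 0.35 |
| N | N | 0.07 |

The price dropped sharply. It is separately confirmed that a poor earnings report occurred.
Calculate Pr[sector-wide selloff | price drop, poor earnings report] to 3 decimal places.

P(price drop | poor earnings report) = 0.33*0.77 + 0.51*0.23 = 0.254100 + 0.117300 = 0.371400
Restricting to configurations with sector-wide selloff present: 0.51*0.23 = 0.117300.
Hence the posterior is 0.117300/0.371400 ≈ 0.316.

Pr[sector-wide selloff | price drop, poor earnings report] ≈ 0.316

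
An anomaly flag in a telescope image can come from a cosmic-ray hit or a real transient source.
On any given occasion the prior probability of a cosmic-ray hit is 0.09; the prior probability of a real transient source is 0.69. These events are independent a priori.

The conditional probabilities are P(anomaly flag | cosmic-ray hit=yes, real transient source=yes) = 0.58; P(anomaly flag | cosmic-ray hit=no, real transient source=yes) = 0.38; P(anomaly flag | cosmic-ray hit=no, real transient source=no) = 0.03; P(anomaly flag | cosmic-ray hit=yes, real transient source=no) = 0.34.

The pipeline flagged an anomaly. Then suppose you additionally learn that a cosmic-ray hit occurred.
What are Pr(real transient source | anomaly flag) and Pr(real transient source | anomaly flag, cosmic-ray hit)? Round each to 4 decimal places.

Weight on real transient source=true, given the evidence: 0.238602 + 0.036018 = 0.274620
Denominator P(anomaly flag): 0.03·0.91·0.31 + 0.38·0.91·0.69 + 0.34·0.09·0.31 + 0.58·0.09·0.69 = 0.292569
Posterior = 0.274620 / 0.292569 ≈ 0.9387

With the extra evidence:
For the numerator, keep only real transient source=true terms: 0.58*0.69 = 0.400200
Normalizer over all consistent configurations: 0.34*0.31 + 0.58*0.69 = 0.505600
P(real transient source | anomaly flag, cosmic-ray hit) = 0.400200/0.505600 ≈ 0.7915

Pr(real transient source | anomaly flag) ≈ 0.9387; Pr(real transient source | anomaly flag, cosmic-ray hit) ≈ 0.7915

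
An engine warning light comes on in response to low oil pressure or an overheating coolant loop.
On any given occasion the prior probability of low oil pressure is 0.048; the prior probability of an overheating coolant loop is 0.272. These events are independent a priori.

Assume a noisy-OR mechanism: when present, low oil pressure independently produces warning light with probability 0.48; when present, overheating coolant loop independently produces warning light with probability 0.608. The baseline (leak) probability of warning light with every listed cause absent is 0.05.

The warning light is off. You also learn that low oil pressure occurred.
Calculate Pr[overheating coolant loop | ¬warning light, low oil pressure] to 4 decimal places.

Pr[overheating coolant loop | ¬warning light, low oil pressure] ≈ 0.1278

Under noisy-OR, P(warning light | causes) = 1 − (1−0.05)·∏(1−qᵢ) over the active causes.
Numerator (weight on configurations with overheating coolant loop): 0.193648×0.272 = 0.052672
Denominator P(¬warning light | low oil pressure): 0.494×0.728 + 0.193648×0.272 = 0.412304
P(overheating coolant loop | ¬warning light, low oil pressure) = 0.052672/0.412304 ≈ 0.1278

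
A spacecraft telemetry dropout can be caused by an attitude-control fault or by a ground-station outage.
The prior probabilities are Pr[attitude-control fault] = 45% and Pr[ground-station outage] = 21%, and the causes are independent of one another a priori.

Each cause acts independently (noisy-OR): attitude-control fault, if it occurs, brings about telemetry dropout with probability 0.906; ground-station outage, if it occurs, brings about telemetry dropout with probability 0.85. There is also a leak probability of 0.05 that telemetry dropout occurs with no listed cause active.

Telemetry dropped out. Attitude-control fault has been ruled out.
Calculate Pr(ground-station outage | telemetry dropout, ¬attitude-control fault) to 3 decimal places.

Pr(ground-station outage | telemetry dropout, ¬attitude-control fault) ≈ 0.820

Under noisy-OR, P(telemetry dropout | causes) = 1 − (1−0.05)·∏(1−qᵢ) over the active causes.
Sum P(telemetry dropout|·) weighted by the priors over both values of ground-station outage:
  P(telemetry dropout | ¬attitude-control fault) = 0.05×0.79 + 0.8575×0.21
        = 0.039500 + 0.180075 = 0.219575
Keeping only the ground-station outage-present terms gives 0.180075, so
  P(ground-station outage | telemetry dropout, ¬attitude-control fault) = 0.180075 / 0.219575 ≈ 0.820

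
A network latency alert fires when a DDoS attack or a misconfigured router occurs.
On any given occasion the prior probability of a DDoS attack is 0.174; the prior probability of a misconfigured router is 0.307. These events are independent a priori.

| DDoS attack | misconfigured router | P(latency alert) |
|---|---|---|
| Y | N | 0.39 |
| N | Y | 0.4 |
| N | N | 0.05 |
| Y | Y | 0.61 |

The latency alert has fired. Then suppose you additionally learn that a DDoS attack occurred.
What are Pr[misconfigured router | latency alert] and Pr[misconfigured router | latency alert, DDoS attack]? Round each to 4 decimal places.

Pr[misconfigured router | latency alert] ≈ 0.6392; Pr[misconfigured router | latency alert, DDoS attack] ≈ 0.4093

P(latency alert) = 0.05*0.826*0.693 + 0.4*0.826*0.307 + 0.39*0.174*0.693 + 0.61*0.174*0.307 = 0.028621 + 0.101433 + 0.047027 + 0.032585 = 0.209666
Of this, 0.134018 comes from 0.101433 + 0.032585 (the misconfigured router=true cases).
So P(misconfigured router | latency alert) = 0.134018/0.209666 ≈ 0.6392.

With the extra evidence:
For the numerator, keep only misconfigured router=true terms: 0.61·0.307 = 0.187270
The normalizing constant is 0.39·0.693 + 0.61·0.307 = 0.457540
P(misconfigured router | latency alert, DDoS attack) = 0.187270/0.457540 ≈ 0.4093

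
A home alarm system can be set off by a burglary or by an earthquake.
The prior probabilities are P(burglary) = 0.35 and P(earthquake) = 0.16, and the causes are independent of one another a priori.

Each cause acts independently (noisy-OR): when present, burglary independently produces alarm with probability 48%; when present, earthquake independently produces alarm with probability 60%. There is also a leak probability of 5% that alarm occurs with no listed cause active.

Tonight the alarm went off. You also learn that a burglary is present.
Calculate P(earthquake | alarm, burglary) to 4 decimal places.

Under noisy-OR, P(alarm | causes) = 1 − (1−0.05)·∏(1−qᵢ) over the active causes.
Weight on earthquake=true, given the evidence: 0.8024*0.16 = 0.128384
Denominator P(alarm | burglary): 0.506*0.84 + 0.8024*0.16 = 0.553424
P(earthquake | alarm, burglary) = 0.128384/0.553424 ≈ 0.2320

P(earthquake | alarm, burglary) ≈ 0.2320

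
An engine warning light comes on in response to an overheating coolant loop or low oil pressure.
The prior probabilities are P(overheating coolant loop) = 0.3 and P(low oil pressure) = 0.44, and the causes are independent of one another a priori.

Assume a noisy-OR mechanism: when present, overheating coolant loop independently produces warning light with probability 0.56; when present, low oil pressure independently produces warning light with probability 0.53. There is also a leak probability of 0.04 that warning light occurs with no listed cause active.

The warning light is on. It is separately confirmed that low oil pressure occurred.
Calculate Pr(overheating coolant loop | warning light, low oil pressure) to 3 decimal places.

Under noisy-OR, P(warning light | causes) = 1 − (1−0.04)·∏(1−qᵢ) over the active causes.
Weight on overheating coolant loop=true, given the evidence: 0.801472·0.3 = 0.240442
The normalizing constant is 0.5488·0.7 + 0.801472·0.3 = 0.624602
P(overheating coolant loop | warning light, low oil pressure) = 0.240442/0.624602 ≈ 0.385

Pr(overheating coolant loop | warning light, low oil pressure) ≈ 0.385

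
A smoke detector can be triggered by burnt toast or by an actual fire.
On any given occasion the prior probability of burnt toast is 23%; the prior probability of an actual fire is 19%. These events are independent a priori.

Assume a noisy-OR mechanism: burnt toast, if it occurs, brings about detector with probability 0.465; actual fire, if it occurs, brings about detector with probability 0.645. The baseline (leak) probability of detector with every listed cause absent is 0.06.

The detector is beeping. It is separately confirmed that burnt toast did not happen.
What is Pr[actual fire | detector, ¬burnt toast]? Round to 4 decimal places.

Under noisy-OR, P(detector | causes) = 1 − (1−0.06)·∏(1−qᵢ) over the active causes.
Sum P(detector|·) weighted by the priors over both values of actual fire:
  P(detector | ¬burnt toast) = 0.06·0.81 + 0.6663·0.19
        = 0.048600 + 0.126597 = 0.175197
Keeping only the actual fire-present terms gives 0.126597, so
  P(actual fire | detector, ¬burnt toast) = 0.126597 / 0.175197 ≈ 0.7226

Pr[actual fire | detector, ¬burnt toast] ≈ 0.7226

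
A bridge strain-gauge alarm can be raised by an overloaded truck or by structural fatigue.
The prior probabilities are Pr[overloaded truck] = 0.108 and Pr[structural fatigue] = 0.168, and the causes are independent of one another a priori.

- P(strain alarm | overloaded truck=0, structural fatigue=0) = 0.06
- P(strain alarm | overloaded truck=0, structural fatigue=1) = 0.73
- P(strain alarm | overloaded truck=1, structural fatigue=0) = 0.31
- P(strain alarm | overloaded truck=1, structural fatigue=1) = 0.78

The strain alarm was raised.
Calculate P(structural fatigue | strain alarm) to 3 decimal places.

P(structural fatigue | strain alarm) ≈ 0.631

Numerator (weight on configurations with structural fatigue): 0.109395 + 0.014152 = 0.123547
Denominator P(strain alarm): 0.06*0.892*0.832 + 0.73*0.892*0.168 + 0.31*0.108*0.832 + 0.78*0.108*0.168 = 0.195931
Posterior = 0.123547 / 0.195931 ≈ 0.631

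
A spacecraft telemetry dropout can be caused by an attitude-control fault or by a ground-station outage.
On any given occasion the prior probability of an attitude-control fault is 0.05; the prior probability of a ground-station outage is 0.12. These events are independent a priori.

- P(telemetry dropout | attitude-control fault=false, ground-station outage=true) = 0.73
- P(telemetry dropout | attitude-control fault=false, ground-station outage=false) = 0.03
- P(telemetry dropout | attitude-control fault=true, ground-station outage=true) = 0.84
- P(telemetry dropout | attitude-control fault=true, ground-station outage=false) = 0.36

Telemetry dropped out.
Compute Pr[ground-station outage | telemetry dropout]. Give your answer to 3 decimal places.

Sum P(telemetry dropout|·) weighted by the priors over the 4 (attitude-control fault, ground-station outage) configurations:
  P(telemetry dropout) = 0.03×0.95×0.88 + 0.73×0.95×0.12 + 0.36×0.05×0.88 + 0.84×0.05×0.12
        = 0.025080 + 0.083220 + 0.015840 + 0.005040 = 0.129180
Configurations with ground-station outage contribute 0.088260, so
  P(ground-station outage | telemetry dropout) = 0.088260 / 0.129180 ≈ 0.683

Pr[ground-station outage | telemetry dropout] ≈ 0.683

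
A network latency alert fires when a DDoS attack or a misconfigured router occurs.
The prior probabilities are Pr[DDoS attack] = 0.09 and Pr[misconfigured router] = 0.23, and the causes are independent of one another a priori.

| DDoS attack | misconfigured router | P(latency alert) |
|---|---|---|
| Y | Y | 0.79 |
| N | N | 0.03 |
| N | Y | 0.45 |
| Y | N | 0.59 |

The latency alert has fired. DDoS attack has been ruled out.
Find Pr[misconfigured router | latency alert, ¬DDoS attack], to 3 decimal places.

For the numerator, keep only misconfigured router=true terms: 0.45·0.23 = 0.103500
The normalizing constant is 0.03·0.77 + 0.45·0.23 = 0.126600
P(misconfigured router | latency alert, ¬DDoS attack) = 0.103500/0.126600 ≈ 0.818

Pr[misconfigured router | latency alert, ¬DDoS attack] ≈ 0.818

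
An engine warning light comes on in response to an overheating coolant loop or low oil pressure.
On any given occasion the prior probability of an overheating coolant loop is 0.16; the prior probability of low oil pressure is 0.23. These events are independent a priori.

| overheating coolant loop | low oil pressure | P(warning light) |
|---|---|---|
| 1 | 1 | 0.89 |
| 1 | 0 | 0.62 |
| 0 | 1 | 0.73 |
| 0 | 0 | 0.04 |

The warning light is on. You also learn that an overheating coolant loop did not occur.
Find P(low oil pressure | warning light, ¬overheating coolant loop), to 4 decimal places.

P(low oil pressure | warning light, ¬overheating coolant loop) ≈ 0.8450

Sum P(warning light|·) weighted by the priors over both values of low oil pressure:
  P(warning light | ¬overheating coolant loop) = 0.04×0.77 + 0.73×0.23
        = 0.030800 + 0.167900 = 0.198700
The terms with low oil pressure present sum to 0.167900, so
  P(low oil pressure | warning light, ¬overheating coolant loop) = 0.167900 / 0.198700 ≈ 0.8450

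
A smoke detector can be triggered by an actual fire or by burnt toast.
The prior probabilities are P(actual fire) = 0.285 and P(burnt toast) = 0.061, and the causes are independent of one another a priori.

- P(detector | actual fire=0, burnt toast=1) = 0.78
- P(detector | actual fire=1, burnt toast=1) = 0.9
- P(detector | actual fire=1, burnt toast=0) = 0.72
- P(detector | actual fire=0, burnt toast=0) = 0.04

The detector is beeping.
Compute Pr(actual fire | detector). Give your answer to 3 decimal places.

Sum P(detector|·) weighted by the priors over the 4 (actual fire, burnt toast) configurations:
  P(detector) = 0.04*0.715*0.939 + 0.78*0.715*0.061 + 0.72*0.285*0.939 + 0.9*0.285*0.061
        = 0.026855 + 0.034020 + 0.192683 + 0.015647 = 0.269205
Keeping only the actual fire-present terms gives 0.208330, so
  P(actual fire | detector) = 0.208330 / 0.269205 ≈ 0.774

Pr(actual fire | detector) ≈ 0.774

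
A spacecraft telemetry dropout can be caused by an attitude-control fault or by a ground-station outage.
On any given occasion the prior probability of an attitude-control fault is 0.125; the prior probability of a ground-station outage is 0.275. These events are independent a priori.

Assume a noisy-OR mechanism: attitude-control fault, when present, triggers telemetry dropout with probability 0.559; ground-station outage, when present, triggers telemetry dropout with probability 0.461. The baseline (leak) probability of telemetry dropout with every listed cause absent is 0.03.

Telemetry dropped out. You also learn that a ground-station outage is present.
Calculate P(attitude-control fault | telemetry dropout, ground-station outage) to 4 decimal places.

Under noisy-OR, P(telemetry dropout | causes) = 1 − (1−0.03)·∏(1−qᵢ) over the active causes.
Enumerate both values of attitude-control fault and weight by the priors:
  P(telemetry dropout | ground-station outage) = 0.47717·0.875 + 0.769432·0.125
        = 0.417524 + 0.096179 = 0.513703
Keeping only the attitude-control fault-present terms gives 0.096179, so
  P(attitude-control fault | telemetry dropout, ground-station outage) = 0.096179 / 0.513703 ≈ 0.1872

P(attitude-control fault | telemetry dropout, ground-station outage) ≈ 0.1872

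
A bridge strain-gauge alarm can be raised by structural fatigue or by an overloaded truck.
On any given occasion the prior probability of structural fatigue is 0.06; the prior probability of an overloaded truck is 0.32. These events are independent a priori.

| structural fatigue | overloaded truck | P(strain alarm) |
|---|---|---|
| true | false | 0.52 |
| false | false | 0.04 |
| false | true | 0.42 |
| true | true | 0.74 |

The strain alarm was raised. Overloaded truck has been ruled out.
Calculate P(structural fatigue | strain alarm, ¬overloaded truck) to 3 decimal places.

P(strain alarm | ¬overloaded truck) = 0.04·0.94 + 0.52·0.06 = 0.037600 + 0.031200 = 0.068800
Of this, 0.031200 comes from 0.52·0.06 (the structural fatigue=true cases).
So P(structural fatigue | strain alarm, ¬overloaded truck) = 0.031200/0.068800 ≈ 0.453.

P(structural fatigue | strain alarm, ¬overloaded truck) ≈ 0.453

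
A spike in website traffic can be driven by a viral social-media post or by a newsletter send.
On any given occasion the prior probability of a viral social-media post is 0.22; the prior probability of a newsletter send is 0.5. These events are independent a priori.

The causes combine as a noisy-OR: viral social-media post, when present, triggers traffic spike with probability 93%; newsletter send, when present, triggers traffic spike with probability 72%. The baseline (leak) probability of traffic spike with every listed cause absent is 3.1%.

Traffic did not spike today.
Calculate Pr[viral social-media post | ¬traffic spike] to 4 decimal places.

Pr[viral social-media post | ¬traffic spike] ≈ 0.0194

Under noisy-OR, P(traffic spike | causes) = 1 − (1−0.031)·∏(1−qᵢ) over the active causes.
For the numerator, keep only viral social-media post=true terms: 0.007461 + 0.002089 = 0.009550
Normalizer over all consistent configurations: 0.969·0.78·0.5 + 0.27132·0.78·0.5 + 0.06783·0.22·0.5 + 0.018992·0.22·0.5 = 0.493275
P(viral social-media post | ¬traffic spike) = 0.009550/0.493275 ≈ 0.0194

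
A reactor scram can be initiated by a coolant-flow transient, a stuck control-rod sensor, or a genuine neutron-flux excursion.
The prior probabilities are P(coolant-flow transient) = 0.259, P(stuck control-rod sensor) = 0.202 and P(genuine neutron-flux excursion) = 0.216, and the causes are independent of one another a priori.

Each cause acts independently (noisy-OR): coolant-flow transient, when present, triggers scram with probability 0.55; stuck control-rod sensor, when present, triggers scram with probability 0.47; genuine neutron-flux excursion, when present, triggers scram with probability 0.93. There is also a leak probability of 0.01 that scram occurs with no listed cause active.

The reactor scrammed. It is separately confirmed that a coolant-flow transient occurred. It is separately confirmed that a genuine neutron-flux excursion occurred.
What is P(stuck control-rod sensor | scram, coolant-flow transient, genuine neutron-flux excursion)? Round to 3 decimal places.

P(stuck control-rod sensor | scram, coolant-flow transient, genuine neutron-flux excursion) ≈ 0.204

Under noisy-OR, P(scram | causes) = 1 − (1−0.01)·∏(1−qᵢ) over the active causes.
P(scram | coolant-flow transient, genuine neutron-flux excursion) = 0.968815*0.798 + 0.983472*0.202 = 0.773114 + 0.198661 = 0.971775
Of this, 0.198661 comes from 0.983472*0.202 (the stuck control-rod sensor=true cases).
Hence the posterior is 0.198661/0.971775 ≈ 0.204.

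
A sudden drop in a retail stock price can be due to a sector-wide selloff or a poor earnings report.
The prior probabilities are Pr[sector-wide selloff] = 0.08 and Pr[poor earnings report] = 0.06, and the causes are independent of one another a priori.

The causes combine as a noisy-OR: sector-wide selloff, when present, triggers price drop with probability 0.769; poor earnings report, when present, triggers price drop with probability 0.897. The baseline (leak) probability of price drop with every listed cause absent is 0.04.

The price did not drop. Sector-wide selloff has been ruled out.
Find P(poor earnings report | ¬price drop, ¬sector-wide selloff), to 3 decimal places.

P(poor earnings report | ¬price drop, ¬sector-wide selloff) ≈ 0.007

Under noisy-OR, P(price drop | causes) = 1 − (1−0.04)·∏(1−qᵢ) over the active causes.
Weight on poor earnings report=true, given the evidence: 0.09888×0.06 = 0.005933
Normalizer over all consistent configurations: 0.96×0.94 + 0.09888×0.06 = 0.908333
Posterior = 0.005933 / 0.908333 ≈ 0.007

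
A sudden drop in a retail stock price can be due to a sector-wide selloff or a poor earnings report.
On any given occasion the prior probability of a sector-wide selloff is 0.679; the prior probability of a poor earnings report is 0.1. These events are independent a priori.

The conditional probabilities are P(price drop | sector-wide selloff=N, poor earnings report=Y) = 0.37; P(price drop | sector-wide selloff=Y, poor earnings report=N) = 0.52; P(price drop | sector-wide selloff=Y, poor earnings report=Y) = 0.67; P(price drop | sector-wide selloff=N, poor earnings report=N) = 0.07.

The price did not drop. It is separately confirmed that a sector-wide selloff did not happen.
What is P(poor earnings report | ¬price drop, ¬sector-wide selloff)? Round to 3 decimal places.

For the numerator, keep only poor earnings report=true terms: 0.63×0.1 = 0.063000
The normalizing constant is 0.93×0.9 + 0.63×0.1 = 0.900000
P(poor earnings report | ¬price drop, ¬sector-wide selloff) = 0.063000/0.900000 ≈ 0.070

P(poor earnings report | ¬price drop, ¬sector-wide selloff) ≈ 0.070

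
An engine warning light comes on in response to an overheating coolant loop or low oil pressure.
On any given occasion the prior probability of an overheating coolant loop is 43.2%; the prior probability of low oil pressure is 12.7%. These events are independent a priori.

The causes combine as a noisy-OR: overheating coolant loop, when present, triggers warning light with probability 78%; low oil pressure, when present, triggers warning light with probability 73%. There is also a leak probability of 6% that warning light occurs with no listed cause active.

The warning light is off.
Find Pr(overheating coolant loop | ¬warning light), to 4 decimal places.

Under noisy-OR, P(warning light | causes) = 1 − (1−0.06)·∏(1−qᵢ) over the active causes.
Weight on overheating coolant loop=true, given the evidence: 0.077992 + 0.003063 = 0.081055
Normalizer over all consistent configurations: 0.94*0.568*0.873 + 0.2538*0.568*0.127 + 0.2068*0.432*0.873 + 0.055836*0.432*0.127 = 0.565475
Posterior = 0.081055 / 0.565475 ≈ 0.1433

Pr(overheating coolant loop | ¬warning light) ≈ 0.1433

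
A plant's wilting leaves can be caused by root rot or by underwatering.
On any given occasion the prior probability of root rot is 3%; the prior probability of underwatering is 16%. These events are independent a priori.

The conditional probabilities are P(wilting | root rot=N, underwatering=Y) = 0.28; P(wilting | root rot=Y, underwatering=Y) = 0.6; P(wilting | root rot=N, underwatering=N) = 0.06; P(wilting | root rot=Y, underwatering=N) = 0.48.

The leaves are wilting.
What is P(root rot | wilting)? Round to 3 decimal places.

P(root rot | wilting) ≈ 0.140

P(wilting) = 0.06*0.97*0.84 + 0.28*0.97*0.16 + 0.48*0.03*0.84 + 0.6*0.03*0.16 = 0.048888 + 0.043456 + 0.012096 + 0.002880 = 0.107320
Of this, 0.014976 comes from 0.012096 + 0.002880 (the root rot=true cases).
So P(root rot | wilting) = 0.014976/0.107320 ≈ 0.140.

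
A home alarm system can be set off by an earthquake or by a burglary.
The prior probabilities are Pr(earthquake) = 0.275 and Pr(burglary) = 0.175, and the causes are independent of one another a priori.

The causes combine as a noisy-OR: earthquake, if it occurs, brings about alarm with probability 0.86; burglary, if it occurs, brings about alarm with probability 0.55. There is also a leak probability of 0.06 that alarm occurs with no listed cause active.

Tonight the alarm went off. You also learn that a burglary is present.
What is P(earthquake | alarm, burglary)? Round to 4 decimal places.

Under noisy-OR, P(alarm | causes) = 1 − (1−0.06)·∏(1−qᵢ) over the active causes.
P(alarm | burglary) = 0.577×0.725 + 0.94078×0.275 = 0.418325 + 0.258715 = 0.677040
The earthquake-present share is 0.94078×0.275 = 0.258715.
P(earthquake | alarm, burglary) = 0.258715 / 0.677040 ≈ 0.3821

P(earthquake | alarm, burglary) ≈ 0.3821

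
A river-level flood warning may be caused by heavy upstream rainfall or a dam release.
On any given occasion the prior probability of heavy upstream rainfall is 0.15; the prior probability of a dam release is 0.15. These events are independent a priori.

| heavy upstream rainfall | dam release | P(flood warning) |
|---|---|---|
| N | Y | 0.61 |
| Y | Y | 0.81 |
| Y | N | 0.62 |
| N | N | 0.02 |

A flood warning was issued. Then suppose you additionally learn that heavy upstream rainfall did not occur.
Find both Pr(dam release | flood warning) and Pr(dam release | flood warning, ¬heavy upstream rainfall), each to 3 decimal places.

Enumerate the 4 (heavy upstream rainfall, dam release) configurations and weight by the priors:
  P(flood warning) = 0.02·0.85·0.85 + 0.61·0.85·0.15 + 0.62·0.15·0.85 + 0.81·0.15·0.15
        = 0.014450 + 0.077775 + 0.079050 + 0.018225 = 0.189500
Configurations with dam release contribute 0.096000, so
  P(dam release | flood warning) = 0.096000 / 0.189500 ≈ 0.507

With the extra evidence:
For the numerator, keep only dam release=true terms: 0.61*0.15 = 0.091500
Denominator P(flood warning | ¬heavy upstream rainfall): 0.02*0.85 + 0.61*0.15 = 0.108500
Posterior = 0.091500 / 0.108500 ≈ 0.843

Pr(dam release | flood warning) ≈ 0.507; Pr(dam release | flood warning, ¬heavy upstream rainfall) ≈ 0.843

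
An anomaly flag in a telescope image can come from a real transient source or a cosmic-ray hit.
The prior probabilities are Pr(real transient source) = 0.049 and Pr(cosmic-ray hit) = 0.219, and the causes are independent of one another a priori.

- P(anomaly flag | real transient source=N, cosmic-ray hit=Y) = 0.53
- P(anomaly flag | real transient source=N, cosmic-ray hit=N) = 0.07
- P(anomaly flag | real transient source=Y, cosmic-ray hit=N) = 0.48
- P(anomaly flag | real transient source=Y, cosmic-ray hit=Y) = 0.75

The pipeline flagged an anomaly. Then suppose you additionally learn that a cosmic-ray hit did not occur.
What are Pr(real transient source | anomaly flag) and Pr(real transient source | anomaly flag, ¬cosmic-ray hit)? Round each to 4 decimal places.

Pr(real transient source | anomaly flag) ≈ 0.1399; Pr(real transient source | anomaly flag, ¬cosmic-ray hit) ≈ 0.2611

P(anomaly flag) = 0.07·0.951·0.781 + 0.53·0.951·0.219 + 0.48·0.049·0.781 + 0.75·0.049·0.219 = 0.051991 + 0.110383 + 0.018369 + 0.008048 = 0.188791
Restricting to configurations with real transient source present: 0.018369 + 0.008048 = 0.026417.
P(real transient source | anomaly flag) = 0.026417 / 0.188791 ≈ 0.1399

With the extra evidence:
P(anomaly flag | ¬cosmic-ray hit) = 0.07·0.951 + 0.48·0.049 = 0.066570 + 0.023520 = 0.090090
The real transient source-present share is 0.48·0.049 = 0.023520.
Hence the posterior is 0.023520/0.090090 ≈ 0.2611.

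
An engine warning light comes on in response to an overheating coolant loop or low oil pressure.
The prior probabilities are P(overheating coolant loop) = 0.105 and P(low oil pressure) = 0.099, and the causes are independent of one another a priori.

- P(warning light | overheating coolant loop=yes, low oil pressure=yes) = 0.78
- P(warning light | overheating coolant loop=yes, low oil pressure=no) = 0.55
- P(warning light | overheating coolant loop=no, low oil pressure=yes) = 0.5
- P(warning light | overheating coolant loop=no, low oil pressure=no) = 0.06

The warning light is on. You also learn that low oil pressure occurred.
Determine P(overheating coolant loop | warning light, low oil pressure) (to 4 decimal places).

P(overheating coolant loop | warning light, low oil pressure) ≈ 0.1547

P(warning light | low oil pressure) = 0.5×0.895 + 0.78×0.105 = 0.447500 + 0.081900 = 0.529400
Restricting to configurations with overheating coolant loop present: 0.78×0.105 = 0.081900.
Hence the posterior is 0.081900/0.529400 ≈ 0.1547.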